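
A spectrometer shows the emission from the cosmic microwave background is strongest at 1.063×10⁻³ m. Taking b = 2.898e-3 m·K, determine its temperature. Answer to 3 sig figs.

T ≈ 2.73 K

Wien's law gives T = b/λ_max = (2.898×10⁻³ m·K)/(1.063×10⁻³ m) = 2.73 K.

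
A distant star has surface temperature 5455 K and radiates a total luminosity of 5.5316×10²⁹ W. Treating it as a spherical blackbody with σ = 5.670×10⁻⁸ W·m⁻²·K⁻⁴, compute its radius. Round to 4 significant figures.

L = 4πR²σT⁴ ⇒ R = √(L/(4πσT⁴)).
σT⁴ = 5.02067×10⁷ W/m², so R = √(5.5316×10²⁹/(4π×5.02067×10⁷)) = 2.961×10¹⁰ m.

R ≈ 2.961×10¹⁰ m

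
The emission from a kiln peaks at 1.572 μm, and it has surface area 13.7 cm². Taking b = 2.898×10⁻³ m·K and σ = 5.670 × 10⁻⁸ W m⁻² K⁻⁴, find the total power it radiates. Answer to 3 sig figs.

Wien's law: T = b/λ_max = 2.898×10⁻³/1.572×10⁻⁶ = 1843.51 K.
Area A = 13.7 cm² = 1.37×10⁻³ m².
Then P = σAT⁴ = 5.670×10⁻⁸×1.37×10⁻³×(1843.51)⁴ = 897 W.

P ≈ 897 W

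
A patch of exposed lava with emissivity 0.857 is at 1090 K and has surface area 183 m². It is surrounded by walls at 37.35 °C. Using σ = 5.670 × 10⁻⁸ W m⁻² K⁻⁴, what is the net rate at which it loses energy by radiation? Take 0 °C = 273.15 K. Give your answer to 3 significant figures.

Surroundings: T = 37.35 °C + 273.15 = 310.50 K.
Area A = 183 m².
Net radiated power P_net = εσA(T⁴ − T₀⁴) = 0.857×5.670×10⁻⁸×183×(1090⁴ − 310.50⁴).
T⁴ − T₀⁴ = 1.41158×10¹² − 9.29494×10⁹ = 1.40229×10¹² K⁴, so P_net = 1.25×10⁷ W.

Net loss ≈ 1.25×10⁷ W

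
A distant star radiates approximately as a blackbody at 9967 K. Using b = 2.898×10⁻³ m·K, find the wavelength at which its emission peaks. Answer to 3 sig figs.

λ_max ≈ 291 nm

Wien's displacement law: λ_max = b/T = (2.898×10⁻³ m·K)/(9967 K) = 2.908×10⁻⁷ m.
That is 291 nm, in the ultraviolet range.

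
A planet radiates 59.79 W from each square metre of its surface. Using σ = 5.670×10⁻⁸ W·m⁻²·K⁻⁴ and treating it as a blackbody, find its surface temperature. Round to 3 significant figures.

T ≈ 180 K

I = σT⁴, so T = (I/σ)^(1/4) = (59.79/(5.670×10⁻⁸))^(1/4) = 180 K.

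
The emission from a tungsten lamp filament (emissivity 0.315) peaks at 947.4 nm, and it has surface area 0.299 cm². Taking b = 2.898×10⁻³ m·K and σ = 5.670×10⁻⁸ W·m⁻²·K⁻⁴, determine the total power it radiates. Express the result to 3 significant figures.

P ≈ 46.8 W

Wien's law: T = b/λ_max = 2.898×10⁻³/9.474×10⁻⁷ = 3058.90 K.
Area A = 0.299 cm² = 2.99×10⁻⁵ m².
Then P = εσAT⁴ = 0.315×5.670×10⁻⁸×2.99×10⁻⁵×(3058.90)⁴ = 46.8 W.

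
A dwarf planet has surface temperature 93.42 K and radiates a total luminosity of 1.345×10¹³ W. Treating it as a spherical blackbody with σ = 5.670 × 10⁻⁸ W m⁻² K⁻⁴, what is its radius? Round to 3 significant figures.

R ≈ 4.98×10⁵ m

L = 4πR²σT⁴ ⇒ R = √(L/(4πσT⁴)).
σT⁴ = 4.31860 W/m², so R = √(1.345×10¹³/(4π×4.31860)) = 4.98×10⁵ m.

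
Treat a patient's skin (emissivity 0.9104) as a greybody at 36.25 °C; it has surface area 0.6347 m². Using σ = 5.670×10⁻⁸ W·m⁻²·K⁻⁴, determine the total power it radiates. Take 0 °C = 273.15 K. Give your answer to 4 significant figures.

T = 36.25 °C + 273.15 = 309.40 K.
Area A = 0.6347 m².
P = εσAT⁴ = 0.9104 × 5.670×10⁻⁸ × 0.6347 × (309.40)⁴ = 300.2 W.

P ≈ 300.2 W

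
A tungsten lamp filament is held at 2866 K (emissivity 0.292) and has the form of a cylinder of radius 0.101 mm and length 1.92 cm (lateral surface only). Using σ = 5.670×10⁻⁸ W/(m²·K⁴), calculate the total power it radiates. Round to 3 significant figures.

Lateral area A = 2πrL = 2π×1.01×10⁻⁴×0.0192 = 1.21844×10⁻⁵ m².
P = εσAT⁴ = 0.292 × 5.670×10⁻⁸ × 1.21844×10⁻⁵ × (2866)⁴ = 13.6 W.

P ≈ 13.6 W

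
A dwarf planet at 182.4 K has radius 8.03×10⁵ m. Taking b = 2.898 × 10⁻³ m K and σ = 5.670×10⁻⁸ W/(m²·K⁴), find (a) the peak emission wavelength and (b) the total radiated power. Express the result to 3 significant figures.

λ_max ≈ 15.9 μm; P ≈ 5.09×10¹⁴ W

(a) λ_max = b/T = 2.898×10⁻³/182.4 = 1.589×10⁻⁵ m = 15.9 μm.
Surface area A = 4πR² = 4π(8.03×10⁵ m)² = 8.10291×10¹² m².
(b) P = σAT⁴ = 5.670×10⁻⁸×8.10291×10¹²×(182.4)⁴ = 5.09×10¹⁴ W.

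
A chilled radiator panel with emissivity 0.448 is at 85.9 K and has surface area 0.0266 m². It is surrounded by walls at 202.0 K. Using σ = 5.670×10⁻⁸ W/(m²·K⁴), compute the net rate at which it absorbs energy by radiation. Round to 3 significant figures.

Area A = 0.0266 m².
Net radiated power P_net = εσA(T⁴ − T₀⁴) = 0.448×5.670×10⁻⁸×0.0266×(85.9⁴ − 202.0⁴).
T⁴ − T₀⁴ = 5.44468×10⁷ − 1.66497×10⁹ = -1.61052×10⁹ K⁴, so P_net = -1.09 W — negative, meaning a net gain of 1.09 W.

Net gain ≈ 1.09 W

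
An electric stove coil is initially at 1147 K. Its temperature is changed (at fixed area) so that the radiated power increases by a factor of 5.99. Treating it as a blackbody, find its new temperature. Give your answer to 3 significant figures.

T₂ ≈ 1.79×10³ K

P ∝ T⁴, so T₂/T₁ = (P₂/P₁)^(1/4) = (5.99)^(1/4) = 1.56443.
T₂ = 1147 × 1.56443 = 1.79×10³ K.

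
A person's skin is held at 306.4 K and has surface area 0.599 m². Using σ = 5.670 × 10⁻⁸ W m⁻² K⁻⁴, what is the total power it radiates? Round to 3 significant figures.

P ≈ 299 W

Area A = 0.599 m².
P = σAT⁴ = 5.670×10⁻⁸ × 0.599 × (306.4)⁴ = 299 W.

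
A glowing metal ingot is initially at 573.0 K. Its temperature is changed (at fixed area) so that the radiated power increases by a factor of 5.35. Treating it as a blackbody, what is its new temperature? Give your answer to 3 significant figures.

P ∝ T⁴, so T₂/T₁ = (P₂/P₁)^(1/4) = (5.35)^(1/4) = 1.52086.
T₂ = 573.0 × 1.52086 = 871 K.

T₂ ≈ 871 K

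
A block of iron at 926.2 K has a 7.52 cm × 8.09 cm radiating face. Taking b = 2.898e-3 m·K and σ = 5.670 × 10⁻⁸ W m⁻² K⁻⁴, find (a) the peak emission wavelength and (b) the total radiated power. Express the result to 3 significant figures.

λ_max ≈ 3.13 μm; P ≈ 254 W

(a) λ_max = b/T = 2.898×10⁻³/926.2 = 3.129×10⁻⁶ m = 3.13 μm.
Area A = 0.0752 × 0.0809 = 6.08368×10⁻³ m².
(b) P = σAT⁴ = 5.670×10⁻⁸×6.08368×10⁻³×(926.2)⁴ = 254 W.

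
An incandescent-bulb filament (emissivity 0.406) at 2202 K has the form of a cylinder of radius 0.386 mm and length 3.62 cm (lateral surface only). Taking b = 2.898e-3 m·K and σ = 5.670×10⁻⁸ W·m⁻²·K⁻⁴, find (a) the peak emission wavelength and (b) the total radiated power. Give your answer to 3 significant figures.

λ_max ≈ 1.32×10³ nm; P ≈ 47.5 W

(a) λ_max = b/T = 2.898×10⁻³/2202 = 1.316×10⁻⁶ m = 1.32×10³ nm.
Lateral area A = 2πrL = 2π×3.86×10⁻⁴×0.0362 = 8.77962×10⁻⁵ m².
(b) P = εσAT⁴ = 0.406×5.670×10⁻⁸×8.77962×10⁻⁵×(2202)⁴ = 47.5 W.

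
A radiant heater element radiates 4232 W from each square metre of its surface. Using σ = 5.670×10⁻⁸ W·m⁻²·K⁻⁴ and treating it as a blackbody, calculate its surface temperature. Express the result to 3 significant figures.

I = σT⁴, so T = (I/σ)^(1/4) = (4232/(5.670×10⁻⁸))^(1/4) = 523 K.

T ≈ 523 K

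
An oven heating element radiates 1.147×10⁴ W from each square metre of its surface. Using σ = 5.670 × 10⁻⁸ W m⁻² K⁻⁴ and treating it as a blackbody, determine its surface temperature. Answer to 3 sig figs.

T ≈ 671 K

I = σT⁴, so T = (I/σ)^(1/4) = (1.147×10⁴/(5.670×10⁻⁸))^(1/4) = 671 K.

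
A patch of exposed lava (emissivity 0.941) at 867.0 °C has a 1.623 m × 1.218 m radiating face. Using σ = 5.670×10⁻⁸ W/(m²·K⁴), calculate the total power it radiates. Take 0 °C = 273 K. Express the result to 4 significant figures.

T = 867.0 °C + 273 = 1140.0 K.
Area A = 1.623 × 1.218 = 1.97681 m².
P = εσAT⁴ = 0.941 × 5.670×10⁻⁸ × 1.97681 × (1140.0)⁴ = 1.781×10⁵ W.

P ≈ 1.781×10⁵ W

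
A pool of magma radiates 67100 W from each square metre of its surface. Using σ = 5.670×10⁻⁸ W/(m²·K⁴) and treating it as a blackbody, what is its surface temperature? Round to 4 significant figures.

I = σT⁴, so T = (I/σ)^(1/4) = (67100/(5.670×10⁻⁸))^(1/4) = 1043 K.

T ≈ 1043 K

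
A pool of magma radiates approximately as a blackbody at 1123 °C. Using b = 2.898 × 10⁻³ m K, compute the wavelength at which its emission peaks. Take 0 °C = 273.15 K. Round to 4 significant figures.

T = 1123 °C + 273.15 = 1396.15 K.
Wien's displacement law: λ_max = b/T = (2.898×10⁻³ m·K)/(1396.15 K) = 2.0757×10⁻⁶ m.
That is 2076 nm, in the infrared range.

λ_max ≈ 2076 nm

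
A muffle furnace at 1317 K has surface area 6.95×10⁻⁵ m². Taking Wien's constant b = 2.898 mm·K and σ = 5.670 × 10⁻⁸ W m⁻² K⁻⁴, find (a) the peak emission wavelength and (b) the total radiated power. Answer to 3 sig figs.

(a) λ_max = b/T = 2.898×10⁻³/1317 = 2.200×10⁻⁶ m = 2.20×10³ nm.
Area A = 6.95×10⁻⁵ m².
(b) P = σAT⁴ = 5.670×10⁻⁸×6.95×10⁻⁵×(1317)⁴ = 11.9 W.

λ_max ≈ 2.20×10³ nm; P ≈ 11.9 W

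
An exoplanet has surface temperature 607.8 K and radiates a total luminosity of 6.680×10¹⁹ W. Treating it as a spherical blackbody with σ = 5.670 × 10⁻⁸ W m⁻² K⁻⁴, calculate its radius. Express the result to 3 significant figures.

L = 4πR²σT⁴ ⇒ R = √(L/(4πσT⁴)).
σT⁴ = 7737.95 W/m², so R = √(6.680×10¹⁹/(4π×7737.95)) = 2.62×10⁷ m.

R ≈ 2.62×10⁷ m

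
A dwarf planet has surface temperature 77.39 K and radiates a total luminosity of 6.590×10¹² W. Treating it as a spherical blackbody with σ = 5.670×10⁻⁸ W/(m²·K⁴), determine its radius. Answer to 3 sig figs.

L = 4πR²σT⁴ ⇒ R = √(L/(4πσT⁴)).
σT⁴ = 2.03387 W/m², so R = √(6.590×10¹²/(4π×2.03387)) = 5.08×10⁵ m.

R ≈ 5.08×10⁵ m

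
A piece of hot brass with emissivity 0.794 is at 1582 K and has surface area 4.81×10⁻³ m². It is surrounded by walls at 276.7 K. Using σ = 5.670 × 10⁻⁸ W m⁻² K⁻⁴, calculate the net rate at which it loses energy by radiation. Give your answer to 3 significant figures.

Net loss ≈ 1.36×10³ W

Area A = 4.81×10⁻³ m².
Net radiated power P_net = εσA(T⁴ − T₀⁴) = 0.794×5.670×10⁻⁸×4.81×10⁻³×(1582⁴ − 276.7⁴).
T⁴ − T₀⁴ = 6.26363×10¹² − 5.86188×10⁹ = 6.25777×10¹² K⁴, so P_net = 1.36×10³ W.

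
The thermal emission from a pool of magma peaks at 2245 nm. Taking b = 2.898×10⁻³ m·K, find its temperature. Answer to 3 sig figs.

T ≈ 1.29×10³ K

Wien's law gives T = b/λ_max = (2.898×10⁻³ m·K)/(2.245×10⁻⁶ m) = 1.29×10³ K.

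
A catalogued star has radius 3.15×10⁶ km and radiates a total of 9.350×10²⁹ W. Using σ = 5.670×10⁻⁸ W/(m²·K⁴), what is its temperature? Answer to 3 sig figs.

T ≈ 1.91×10⁴ K

Surface area A = 4πR² = 4π(3.15×10⁹ m)² = 1.24690×10²⁰ m².
P = σAT⁴ ⇒ T = (P/(σA))^(1/4) = (9.350×10²⁹/(5.670×10⁻⁸×1.24690×10²⁰))^(1/4) = 1.91×10⁴ K.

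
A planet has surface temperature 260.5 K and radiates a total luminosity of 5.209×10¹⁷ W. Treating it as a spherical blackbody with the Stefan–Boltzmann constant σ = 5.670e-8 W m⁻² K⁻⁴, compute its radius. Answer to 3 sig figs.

L = 4πR²σT⁴ ⇒ R = √(L/(4πσT⁴)).
σT⁴ = 261.104 W/m², so R = √(5.209×10¹⁷/(4π×261.104)) = 1.26×10⁷ m.

R ≈ 1.26×10⁷ m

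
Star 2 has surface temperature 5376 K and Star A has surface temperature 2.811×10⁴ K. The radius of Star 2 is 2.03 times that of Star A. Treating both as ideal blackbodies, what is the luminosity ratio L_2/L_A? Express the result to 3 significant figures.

L ∝ R²T⁴, so L_2/L_A = (R_2/R_A)²(T_2/T_A)⁴ = (2.03)² × (5376/2.811×10⁴)⁴ = 4.1209 × 1.33781×10⁻³ = 5.51×10⁻³.

L_2/L_A ≈ 5.51×10⁻³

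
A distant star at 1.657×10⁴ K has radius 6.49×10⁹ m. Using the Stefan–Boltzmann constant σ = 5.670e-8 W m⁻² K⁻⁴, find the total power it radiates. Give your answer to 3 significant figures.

Surface area A = 4πR² = 4π(6.49×10⁹ m)² = 5.29297×10²⁰ m².
P = σAT⁴ = 5.670×10⁻⁸ × 5.29297×10²⁰ × (1.657×10⁴)⁴ = 2.26×10³⁰ W.

P ≈ 2.26×10³⁰ W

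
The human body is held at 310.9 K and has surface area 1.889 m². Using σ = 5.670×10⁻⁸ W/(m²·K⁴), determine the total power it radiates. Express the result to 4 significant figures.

P ≈ 1001 W

Area A = 1.889 m².
P = σAT⁴ = 5.670×10⁻⁸ × 1.889 × (310.9)⁴ = 1001 W.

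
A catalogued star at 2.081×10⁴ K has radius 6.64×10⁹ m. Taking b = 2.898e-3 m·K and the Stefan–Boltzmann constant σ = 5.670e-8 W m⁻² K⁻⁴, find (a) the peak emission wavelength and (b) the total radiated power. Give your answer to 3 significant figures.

λ_max ≈ 139 nm; P ≈ 5.89×10³⁰ W

(a) λ_max = b/T = 2.898×10⁻³/2.081×10⁴ = 1.393×10⁻⁷ m = 139 nm.
Surface area A = 4πR² = 4π(6.64×10⁹ m)² = 5.54046×10²⁰ m².
(b) P = σAT⁴ = 5.670×10⁻⁸×5.54046×10²⁰×(2.081×10⁴)⁴ = 5.89×10³⁰ W.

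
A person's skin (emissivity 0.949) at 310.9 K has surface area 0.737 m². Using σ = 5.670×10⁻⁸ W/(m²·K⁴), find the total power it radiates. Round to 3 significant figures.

P ≈ 371 W

Area A = 0.737 m².
P = εσAT⁴ = 0.949 × 5.670×10⁻⁸ × 0.737 × (310.9)⁴ = 371 W.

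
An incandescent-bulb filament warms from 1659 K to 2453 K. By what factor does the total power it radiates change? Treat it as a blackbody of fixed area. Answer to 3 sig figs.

P₂/P₁ ≈ 4.78

P ∝ T⁴, so P₂/P₁ = (T₂/T₁)⁴ = (2453/1659)⁴ = (1.47860)⁴ = 4.78.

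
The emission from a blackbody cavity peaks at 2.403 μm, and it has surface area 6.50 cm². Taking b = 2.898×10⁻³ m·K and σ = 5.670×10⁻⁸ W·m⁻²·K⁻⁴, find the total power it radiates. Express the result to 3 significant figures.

P ≈ 78.0 W

Wien's law: T = b/λ_max = 2.898×10⁻³/2.403×10⁻⁶ = 1205.99 K.
Area A = 6.50 cm² = 6.50×10⁻⁴ m².
Then P = σAT⁴ = 5.670×10⁻⁸×6.50×10⁻⁴×(1205.99)⁴ = 78.0 W.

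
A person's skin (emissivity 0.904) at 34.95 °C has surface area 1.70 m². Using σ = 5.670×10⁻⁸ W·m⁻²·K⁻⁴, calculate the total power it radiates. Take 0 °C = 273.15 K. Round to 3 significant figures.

P ≈ 785 W

T = 34.95 °C + 273.15 = 308.10 K.
Area A = 1.70 m².
P = εσAT⁴ = 0.904 × 5.670×10⁻⁸ × 1.70 × (308.10)⁴ = 785 W.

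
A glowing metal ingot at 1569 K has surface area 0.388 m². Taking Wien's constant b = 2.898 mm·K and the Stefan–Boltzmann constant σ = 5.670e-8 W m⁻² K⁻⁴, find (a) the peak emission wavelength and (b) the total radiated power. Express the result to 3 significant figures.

λ_max ≈ 1.85 μm; P ≈ 1.33×10⁵ W

(a) λ_max = b/T = 2.898×10⁻³/1569 = 1.847×10⁻⁶ m = 1.85 μm.
Area A = 0.388 m².
(b) P = σAT⁴ = 5.670×10⁻⁸×0.388×(1569)⁴ = 1.33×10⁵ W.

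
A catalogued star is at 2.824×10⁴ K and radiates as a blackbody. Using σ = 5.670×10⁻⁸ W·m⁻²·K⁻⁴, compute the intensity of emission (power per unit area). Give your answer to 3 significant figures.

I ≈ 3.61×10¹⁰ W/m²

Stefan–Boltzmann: I = σT⁴ = 5.670×10⁻⁸ × (2.824×10⁴)⁴ = 3.61×10¹⁰ W/m².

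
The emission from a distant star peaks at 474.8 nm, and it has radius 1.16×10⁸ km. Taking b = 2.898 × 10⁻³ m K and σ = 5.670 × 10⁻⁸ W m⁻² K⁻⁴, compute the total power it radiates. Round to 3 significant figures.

Wien's law: T = b/λ_max = 2.898×10⁻³/4.748×10⁻⁷ = 6103.62 K.
Surface area A = 4πR² = 4π(1.16×10¹¹ m)² = 1.69093×10²³ m².
Then P = σAT⁴ = 5.670×10⁻⁸×1.69093×10²³×(6103.62)⁴ = 1.33×10³¹ W.

P ≈ 1.33×10³¹ W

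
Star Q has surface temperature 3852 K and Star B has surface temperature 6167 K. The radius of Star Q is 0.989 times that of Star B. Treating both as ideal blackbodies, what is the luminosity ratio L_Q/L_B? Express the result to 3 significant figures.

L ∝ R²T⁴, so L_Q/L_B = (R_Q/R_B)²(T_Q/T_B)⁴ = (0.989)² × (3852/6167)⁴ = 0.978121 × 0.152212 = 0.149.

L_Q/L_B ≈ 0.149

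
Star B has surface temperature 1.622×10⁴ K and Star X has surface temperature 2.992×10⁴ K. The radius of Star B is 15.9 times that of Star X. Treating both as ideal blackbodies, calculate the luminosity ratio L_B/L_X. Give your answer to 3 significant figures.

L ∝ R²T⁴, so L_B/L_X = (R_B/R_X)²(T_B/T_X)⁴ = (15.9)² × (1.622×10⁴/2.992×10⁴)⁴ = 252.81 × 0.0863688 = 21.8.

L_B/L_X ≈ 21.8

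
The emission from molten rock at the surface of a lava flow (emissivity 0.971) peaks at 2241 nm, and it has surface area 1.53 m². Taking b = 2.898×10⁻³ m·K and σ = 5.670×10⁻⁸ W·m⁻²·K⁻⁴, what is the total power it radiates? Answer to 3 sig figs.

Wien's law: T = b/λ_max = 2.898×10⁻³/2.241×10⁻⁶ = 1293.17 K.
Area A = 1.53 m².
Then P = εσAT⁴ = 0.971×5.670×10⁻⁸×1.53×(1293.17)⁴ = 2.36×10⁵ W.

P ≈ 2.36×10⁵ W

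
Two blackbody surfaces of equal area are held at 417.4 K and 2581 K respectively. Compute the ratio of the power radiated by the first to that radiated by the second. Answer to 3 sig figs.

With equal areas, P₁/P₂ = (T₁/T₂)⁴ = (417.4/2581)⁴ = 6.84×10⁻⁴.

P₁/P₂ ≈ 6.84×10⁻⁴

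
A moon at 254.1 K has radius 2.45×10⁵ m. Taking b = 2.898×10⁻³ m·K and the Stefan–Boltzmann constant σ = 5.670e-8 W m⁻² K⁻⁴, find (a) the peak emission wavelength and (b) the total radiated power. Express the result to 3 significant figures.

(a) λ_max = b/T = 2.898×10⁻³/254.1 = 1.140×10⁻⁵ m = 11.4 μm.
Surface area A = 4πR² = 4π(2.45×10⁵ m)² = 7.54296×10¹¹ m².
(b) P = σAT⁴ = 5.670×10⁻⁸×7.54296×10¹¹×(254.1)⁴ = 1.78×10¹⁴ W.

λ_max ≈ 11.4 μm; P ≈ 1.78×10¹⁴ W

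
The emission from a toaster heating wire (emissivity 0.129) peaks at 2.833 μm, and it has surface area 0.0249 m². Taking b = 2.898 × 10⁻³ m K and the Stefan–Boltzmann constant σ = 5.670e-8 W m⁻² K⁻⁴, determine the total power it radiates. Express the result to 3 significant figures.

Wien's law: T = b/λ_max = 2.898×10⁻³/2.833×10⁻⁶ = 1022.94 K.
Area A = 0.0249 m².
Then P = εσAT⁴ = 0.129×5.670×10⁻⁸×0.0249×(1022.94)⁴ = 199 W.

P ≈ 199 W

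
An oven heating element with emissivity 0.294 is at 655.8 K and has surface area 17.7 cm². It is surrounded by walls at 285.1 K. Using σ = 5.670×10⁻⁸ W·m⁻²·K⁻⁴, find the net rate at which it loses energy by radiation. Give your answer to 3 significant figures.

Area A = 17.7 cm² = 1.77×10⁻³ m².
Net radiated power P_net = εσA(T⁴ − T₀⁴) = 0.294×5.670×10⁻⁸×1.77×10⁻³×(655.8⁴ − 285.1⁴).
T⁴ − T₀⁴ = 1.84963×10¹¹ − 6.60677×10⁹ = 1.78356×10¹¹ K⁴, so P_net = 5.26 W.

Net loss ≈ 5.26 W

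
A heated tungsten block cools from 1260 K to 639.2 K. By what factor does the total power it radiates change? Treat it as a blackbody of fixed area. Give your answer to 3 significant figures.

P ∝ T⁴, so P₂/P₁ = (T₂/T₁)⁴ = (639.2/1260)⁴ = (0.507302)⁴ = 0.0662.

P₂/P₁ ≈ 0.0662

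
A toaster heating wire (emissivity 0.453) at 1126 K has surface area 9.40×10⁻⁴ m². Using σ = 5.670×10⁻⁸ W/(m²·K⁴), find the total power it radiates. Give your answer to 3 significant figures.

Area A = 9.40×10⁻⁴ m².
P = εσAT⁴ = 0.453 × 5.670×10⁻⁸ × 9.40×10⁻⁴ × (1126)⁴ = 38.8 W.

P ≈ 38.8 W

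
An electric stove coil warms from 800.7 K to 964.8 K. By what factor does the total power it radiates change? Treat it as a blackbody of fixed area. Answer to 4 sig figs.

P ∝ T⁴, so P₂/P₁ = (T₂/T₁)⁴ = (964.8/800.7)⁴ = (1.20495)⁴ = 2.108.

P₂/P₁ ≈ 2.108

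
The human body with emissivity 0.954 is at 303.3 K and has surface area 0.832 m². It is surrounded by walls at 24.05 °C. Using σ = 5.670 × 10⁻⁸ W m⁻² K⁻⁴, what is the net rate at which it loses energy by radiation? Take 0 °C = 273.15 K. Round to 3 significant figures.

Net loss ≈ 29.7 W

Surroundings: T = 24.05 °C + 273.15 = 297.20 K.
Area A = 0.832 m².
Net radiated power P_net = εσA(T⁴ − T₀⁴) = 0.954×5.670×10⁻⁸×0.832×(303.3⁴ − 297.20⁴).
T⁴ − T₀⁴ = 8.46232×10⁹ − 7.80181×10⁹ = 6.60510×10⁸ K⁴, so P_net = 29.7 W.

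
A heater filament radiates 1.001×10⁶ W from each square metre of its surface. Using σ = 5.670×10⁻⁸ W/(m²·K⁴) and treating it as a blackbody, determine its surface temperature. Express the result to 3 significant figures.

T ≈ 2.05×10³ K

I = σT⁴, so T = (I/σ)^(1/4) = (1.001×10⁶/(5.670×10⁻⁸))^(1/4) = 2.05×10³ K.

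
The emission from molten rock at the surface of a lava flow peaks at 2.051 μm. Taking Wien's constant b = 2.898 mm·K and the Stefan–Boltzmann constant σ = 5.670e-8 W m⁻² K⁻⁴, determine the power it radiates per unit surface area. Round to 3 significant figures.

Wien's law: T = b/λ_max = 2.898×10⁻³/2.051×10⁻⁶ = 1412.97 K.
Then I = σT⁴ = 5.670×10⁻⁸×(1412.97)⁴ = 2.26×10⁵ W/m².

I ≈ 2.26×10⁵ W/m²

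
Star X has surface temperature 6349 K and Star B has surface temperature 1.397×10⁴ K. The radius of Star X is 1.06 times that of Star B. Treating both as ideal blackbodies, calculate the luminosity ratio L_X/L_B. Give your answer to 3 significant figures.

L ∝ R²T⁴, so L_X/L_B = (R_X/R_B)²(T_X/T_B)⁴ = (1.06)² × (6349/1.397×10⁴)⁴ = 1.1236 × 0.0426615 = 0.0479.

L_X/L_B ≈ 0.0479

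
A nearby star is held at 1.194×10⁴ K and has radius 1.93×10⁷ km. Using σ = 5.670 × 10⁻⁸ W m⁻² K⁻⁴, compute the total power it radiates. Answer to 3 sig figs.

P ≈ 5.39×10³⁰ W

Surface area A = 4πR² = 4π(1.93×10¹⁰ m)² = 4.68085×10²¹ m².
P = σAT⁴ = 5.670×10⁻⁸ × 4.68085×10²¹ × (1.194×10⁴)⁴ = 5.39×10³⁰ W.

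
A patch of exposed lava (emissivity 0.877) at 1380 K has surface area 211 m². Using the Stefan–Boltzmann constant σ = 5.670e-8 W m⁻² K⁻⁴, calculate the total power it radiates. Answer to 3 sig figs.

P ≈ 3.81×10⁷ W

Area A = 211 m².
P = εσAT⁴ = 0.877 × 5.670×10⁻⁸ × 211 × (1380)⁴ = 3.81×10⁷ W.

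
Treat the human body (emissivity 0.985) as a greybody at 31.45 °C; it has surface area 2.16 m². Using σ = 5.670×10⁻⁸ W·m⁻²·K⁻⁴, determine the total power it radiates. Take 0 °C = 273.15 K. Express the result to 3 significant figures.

P ≈ 1.04×10³ W

T = 31.45 °C + 273.15 = 304.60 K.
Area A = 2.16 m².
P = εσAT⁴ = 0.985 × 5.670×10⁻⁸ × 2.16 × (304.60)⁴ = 1.04×10³ W.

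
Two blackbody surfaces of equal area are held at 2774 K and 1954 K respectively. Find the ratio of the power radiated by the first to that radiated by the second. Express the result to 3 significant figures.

With equal areas, P₁/P₂ = (T₁/T₂)⁴ = (2774/1954)⁴ = 4.06.

P₁/P₂ ≈ 4.06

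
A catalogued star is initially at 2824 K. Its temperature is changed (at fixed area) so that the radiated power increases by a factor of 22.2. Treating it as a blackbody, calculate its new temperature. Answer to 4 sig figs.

T₂ ≈ 6130 K

P ∝ T⁴, so T₂/T₁ = (P₂/P₁)^(1/4) = (22.2)^(1/4) = 2.17064.
T₂ = 2824 × 2.17064 = 6130 K.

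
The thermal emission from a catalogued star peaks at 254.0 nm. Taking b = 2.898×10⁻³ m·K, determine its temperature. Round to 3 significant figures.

Wien's law gives T = b/λ_max = (2.898×10⁻³ m·K)/(2.540×10⁻⁷ m) = 1.14×10⁴ K.

T ≈ 1.14×10⁴ K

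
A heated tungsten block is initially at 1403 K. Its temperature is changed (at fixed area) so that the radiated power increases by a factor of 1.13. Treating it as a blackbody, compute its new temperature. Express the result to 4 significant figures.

T₂ ≈ 1447 K

P ∝ T⁴, so T₂/T₁ = (P₂/P₁)^(1/4) = (1.13)^(1/4) = 1.03103.
T₂ = 1403 × 1.03103 = 1447 K.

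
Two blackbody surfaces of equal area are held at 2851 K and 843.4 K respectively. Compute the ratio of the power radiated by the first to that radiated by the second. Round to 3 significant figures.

With equal areas, P₁/P₂ = (T₁/T₂)⁴ = (2851/843.4)⁴ = 131.

P₁/P₂ ≈ 131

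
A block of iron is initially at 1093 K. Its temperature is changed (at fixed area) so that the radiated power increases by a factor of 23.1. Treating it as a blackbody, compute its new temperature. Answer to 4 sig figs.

T₂ ≈ 2396 K

P ∝ T⁴, so T₂/T₁ = (P₂/P₁)^(1/4) = (23.1)^(1/4) = 2.19232.
T₂ = 1093 × 2.19232 = 2396 K.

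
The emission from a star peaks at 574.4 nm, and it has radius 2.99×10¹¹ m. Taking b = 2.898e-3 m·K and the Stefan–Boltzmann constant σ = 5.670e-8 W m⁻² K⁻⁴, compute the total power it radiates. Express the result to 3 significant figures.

Wien's law: T = b/λ_max = 2.898×10⁻³/5.744×10⁻⁷ = 5045.26 K.
Surface area A = 4πR² = 4π(2.99×10¹¹ m)² = 1.12345×10²⁴ m².
Then P = σAT⁴ = 5.670×10⁻⁸×1.12345×10²⁴×(5045.26)⁴ = 4.13×10³¹ W.

P ≈ 4.13×10³¹ W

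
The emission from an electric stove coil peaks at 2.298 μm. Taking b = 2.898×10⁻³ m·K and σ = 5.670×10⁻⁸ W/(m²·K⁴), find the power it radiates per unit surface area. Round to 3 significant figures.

I ≈ 1.43×10⁵ W/m²

Wien's law: T = b/λ_max = 2.898×10⁻³/2.298×10⁻⁶ = 1261.10 K.
Then I = σT⁴ = 5.670×10⁻⁸×(1261.10)⁴ = 1.43×10⁵ W/m².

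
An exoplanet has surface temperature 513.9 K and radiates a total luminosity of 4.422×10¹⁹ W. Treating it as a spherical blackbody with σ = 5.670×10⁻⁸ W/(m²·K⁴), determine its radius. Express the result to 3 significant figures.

L = 4πR²σT⁴ ⇒ R = √(L/(4πσT⁴)).
σT⁴ = 3954.55 W/m², so R = √(4.422×10¹⁹/(4π×3954.55)) = 2.98×10⁷ m.

R ≈ 2.98×10⁷ m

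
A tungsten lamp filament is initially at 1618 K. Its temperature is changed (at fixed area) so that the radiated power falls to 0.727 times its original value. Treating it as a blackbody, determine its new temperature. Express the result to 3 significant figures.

T₂ ≈ 1.49×10³ K

P ∝ T⁴, so T₂/T₁ = (P₂/P₁)^(1/4) = (0.727)^(1/4) = 0.923387.
T₂ = 1618 × 0.923387 = 1.49×10³ K.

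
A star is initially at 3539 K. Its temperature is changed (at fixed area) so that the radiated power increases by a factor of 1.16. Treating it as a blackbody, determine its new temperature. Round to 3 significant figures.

P ∝ T⁴, so T₂/T₁ = (P₂/P₁)^(1/4) = (1.16)^(1/4) = 1.03780.
T₂ = 3539 × 1.03780 = 3.67×10³ K.

T₂ ≈ 3.67×10³ K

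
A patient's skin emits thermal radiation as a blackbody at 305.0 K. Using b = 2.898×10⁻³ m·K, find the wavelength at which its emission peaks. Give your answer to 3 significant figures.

Wien's displacement law: λ_max = b/T = (2.898×10⁻³ m·K)/(305.0 K) = 9.502×10⁻⁶ m.
That is 9.50 μm, in the infrared range.

λ_max ≈ 9.50 μm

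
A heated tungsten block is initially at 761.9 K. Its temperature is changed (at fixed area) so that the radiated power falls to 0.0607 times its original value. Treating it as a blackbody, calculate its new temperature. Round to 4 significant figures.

T₂ ≈ 378.2 K

P ∝ T⁴, so T₂/T₁ = (P₂/P₁)^(1/4) = (0.0607)^(1/4) = 0.496360.
T₂ = 761.9 × 0.496360 = 378.2 K.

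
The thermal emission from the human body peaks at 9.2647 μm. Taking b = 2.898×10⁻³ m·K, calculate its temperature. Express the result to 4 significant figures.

Wien's law gives T = b/λ_max = (2.898×10⁻³ m·K)/(9.2647×10⁻⁶ m) = 312.8 K.

T ≈ 312.8 K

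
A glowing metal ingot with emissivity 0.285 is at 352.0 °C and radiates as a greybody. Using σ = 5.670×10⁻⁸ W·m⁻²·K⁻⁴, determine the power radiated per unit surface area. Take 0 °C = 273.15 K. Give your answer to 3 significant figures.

I ≈ 2.47×10³ W/m²

T = 352.0 °C + 273.15 = 625.15 K.
Stefan–Boltzmann: I = εσT⁴ = 0.285 × 5.670×10⁻⁸ × (625.15)⁴ = 2.47×10³ W/m².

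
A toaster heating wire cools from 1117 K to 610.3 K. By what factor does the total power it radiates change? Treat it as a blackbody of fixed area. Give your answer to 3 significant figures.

P₂/P₁ ≈ 0.0891

P ∝ T⁴, so P₂/P₁ = (T₂/T₁)⁴ = (610.3/1117)⁴ = (0.546374)⁴ = 0.0891.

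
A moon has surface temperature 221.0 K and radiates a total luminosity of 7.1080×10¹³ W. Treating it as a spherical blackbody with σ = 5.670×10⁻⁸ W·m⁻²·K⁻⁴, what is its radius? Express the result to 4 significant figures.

R ≈ 2.045×10⁵ m

L = 4πR²σT⁴ ⇒ R = √(L/(4πσT⁴)).
σT⁴ = 135.255 W/m², so R = √(7.1080×10¹³/(4π×135.255)) = 2.045×10⁵ m.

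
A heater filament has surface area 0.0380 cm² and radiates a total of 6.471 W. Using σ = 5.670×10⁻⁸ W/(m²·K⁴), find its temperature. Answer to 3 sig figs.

Area A = 0.0380 cm² = 3.80×10⁻⁶ m².
P = σAT⁴ ⇒ T = (P/(σA))^(1/4) = (6.471/(5.670×10⁻⁸×3.80×10⁻⁶))^(1/4) = 2.34×10³ K.

T ≈ 2.34×10³ K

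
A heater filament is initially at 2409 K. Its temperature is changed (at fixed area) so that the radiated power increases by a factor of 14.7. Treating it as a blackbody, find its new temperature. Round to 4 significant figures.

P ∝ T⁴, so T₂/T₁ = (P₂/P₁)^(1/4) = (14.7)^(1/4) = 1.95808.
T₂ = 2409 × 1.95808 = 4717 K.

T₂ ≈ 4717 K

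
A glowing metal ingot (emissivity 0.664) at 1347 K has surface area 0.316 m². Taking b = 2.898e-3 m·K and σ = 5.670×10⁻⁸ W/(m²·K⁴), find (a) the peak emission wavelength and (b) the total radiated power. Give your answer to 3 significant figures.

(a) λ_max = b/T = 2.898×10⁻³/1347 = 2.151×10⁻⁶ m = 2.15×10³ nm.
Area A = 0.316 m².
(b) P = εσAT⁴ = 0.664×5.670×10⁻⁸×0.316×(1347)⁴ = 3.92×10⁴ W.

λ_max ≈ 2.15×10³ nm; P ≈ 3.92×10⁴ W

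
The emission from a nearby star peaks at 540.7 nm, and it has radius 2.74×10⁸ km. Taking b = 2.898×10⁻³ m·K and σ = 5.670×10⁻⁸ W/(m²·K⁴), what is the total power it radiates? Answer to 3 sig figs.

Wien's law: T = b/λ_max = 2.898×10⁻³/5.407×10⁻⁷ = 5359.72 K.
Surface area A = 4πR² = 4π(2.74×10¹¹ m)² = 9.43433×10²³ m².
Then P = σAT⁴ = 5.670×10⁻⁸×9.43433×10²³×(5359.72)⁴ = 4.41×10³¹ W.

P ≈ 4.41×10³¹ W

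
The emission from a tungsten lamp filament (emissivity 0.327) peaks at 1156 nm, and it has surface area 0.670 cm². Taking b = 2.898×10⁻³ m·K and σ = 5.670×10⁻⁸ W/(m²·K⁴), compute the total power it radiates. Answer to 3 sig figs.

Wien's law: T = b/λ_max = 2.898×10⁻³/1.156×10⁻⁶ = 2506.92 K.
Area A = 0.670 cm² = 6.70×10⁻⁵ m².
Then P = εσAT⁴ = 0.327×5.670×10⁻⁸×6.70×10⁻⁵×(2506.92)⁴ = 49.1 W.

P ≈ 49.1 W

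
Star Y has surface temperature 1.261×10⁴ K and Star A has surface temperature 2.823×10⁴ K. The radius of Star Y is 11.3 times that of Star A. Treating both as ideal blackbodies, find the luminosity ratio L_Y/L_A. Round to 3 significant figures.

L_Y/L_A ≈ 5.08

L ∝ R²T⁴, so L_Y/L_A = (R_Y/R_A)²(T_Y/T_A)⁴ = (11.3)² × (1.261×10⁴/2.823×10⁴)⁴ = 127.69 × 0.0398123 = 5.08.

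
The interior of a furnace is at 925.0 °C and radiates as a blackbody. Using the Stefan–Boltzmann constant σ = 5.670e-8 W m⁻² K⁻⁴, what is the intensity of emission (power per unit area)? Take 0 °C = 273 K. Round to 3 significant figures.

T = 925.0 °C + 273 = 1198.0 K.
Stefan–Boltzmann: I = σT⁴ = 5.670×10⁻⁸ × (1198.0)⁴ = 1.17×10⁵ W/m².

I ≈ 1.17×10⁵ W/m²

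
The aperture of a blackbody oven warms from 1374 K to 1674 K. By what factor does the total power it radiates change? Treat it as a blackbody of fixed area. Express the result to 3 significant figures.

P₂/P₁ ≈ 2.20

P ∝ T⁴, so P₂/P₁ = (T₂/T₁)⁴ = (1674/1374)⁴ = (1.21834)⁴ = 2.20.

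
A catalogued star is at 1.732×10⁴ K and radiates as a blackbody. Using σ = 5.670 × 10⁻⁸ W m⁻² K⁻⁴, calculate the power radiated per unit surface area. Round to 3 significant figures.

Stefan–Boltzmann: I = σT⁴ = 5.670×10⁻⁸ × (1.732×10⁴)⁴ = 5.10×10⁹ W/m².

I ≈ 5.10×10⁹ W/m²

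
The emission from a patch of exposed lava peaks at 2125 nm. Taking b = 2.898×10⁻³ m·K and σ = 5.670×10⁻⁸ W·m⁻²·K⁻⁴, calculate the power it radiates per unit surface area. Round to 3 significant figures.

I ≈ 1.96×10⁵ W/m²

Wien's law: T = b/λ_max = 2.898×10⁻³/2.125×10⁻⁶ = 1363.76 K.
Then I = σT⁴ = 5.670×10⁻⁸×(1363.76)⁴ = 1.96×10⁵ W/m².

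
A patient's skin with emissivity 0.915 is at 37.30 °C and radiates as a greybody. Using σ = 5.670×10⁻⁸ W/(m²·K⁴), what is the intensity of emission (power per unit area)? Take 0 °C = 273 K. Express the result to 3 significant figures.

I ≈ 481 W/m²

T = 37.30 °C + 273 = 310.30 K.
Stefan–Boltzmann: I = εσT⁴ = 0.915 × 5.670×10⁻⁸ × (310.30)⁴ = 481 W/m².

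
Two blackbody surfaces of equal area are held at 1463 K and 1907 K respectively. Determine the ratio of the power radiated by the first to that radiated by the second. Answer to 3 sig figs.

With equal areas, P₁/P₂ = (T₁/T₂)⁴ = (1463/1907)⁴ = 0.346.

P₁/P₂ ≈ 0.346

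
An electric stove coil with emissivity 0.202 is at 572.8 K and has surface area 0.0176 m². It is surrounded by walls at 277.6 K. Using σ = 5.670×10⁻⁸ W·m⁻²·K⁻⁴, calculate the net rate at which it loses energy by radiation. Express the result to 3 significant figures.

Area A = 0.0176 m².
Net radiated power P_net = εσA(T⁴ − T₀⁴) = 0.202×5.670×10⁻⁸×0.0176×(572.8⁴ − 277.6⁴).
T⁴ − T₀⁴ = 1.07650×10¹¹ − 5.93851×10⁹ = 1.01711×10¹¹ K⁴, so P_net = 20.5 W.

Net loss ≈ 20.5 W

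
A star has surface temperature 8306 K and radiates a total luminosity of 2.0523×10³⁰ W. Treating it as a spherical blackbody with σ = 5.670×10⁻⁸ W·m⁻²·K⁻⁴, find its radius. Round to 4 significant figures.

R ≈ 2.460×10¹⁰ m

L = 4πR²σT⁴ ⇒ R = √(L/(4πσT⁴)).
σT⁴ = 2.69868×10⁸ W/m², so R = √(2.0523×10³⁰/(4π×2.69868×10⁸)) = 2.460×10¹⁰ m.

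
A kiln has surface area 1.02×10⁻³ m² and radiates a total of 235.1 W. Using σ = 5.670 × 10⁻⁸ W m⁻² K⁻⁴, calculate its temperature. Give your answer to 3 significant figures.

T ≈ 1.42×10³ K

Area A = 1.02×10⁻³ m².
P = σAT⁴ ⇒ T = (P/(σA))^(1/4) = (235.1/(5.670×10⁻⁸×1.02×10⁻³))^(1/4) = 1.42×10³ K.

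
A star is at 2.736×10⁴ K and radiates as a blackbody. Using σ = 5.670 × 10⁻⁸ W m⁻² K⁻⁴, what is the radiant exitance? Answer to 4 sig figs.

I ≈ 3.177×10¹⁰ W/m²

Stefan–Boltzmann: I = σT⁴ = 5.670×10⁻⁸ × (2.736×10⁴)⁴ = 3.177×10¹⁰ W/m².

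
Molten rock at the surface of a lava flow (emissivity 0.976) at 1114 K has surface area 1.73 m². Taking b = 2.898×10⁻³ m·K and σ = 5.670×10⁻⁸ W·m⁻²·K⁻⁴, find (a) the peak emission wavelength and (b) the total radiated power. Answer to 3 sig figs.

(a) λ_max = b/T = 2.898×10⁻³/1114 = 2.601×10⁻⁶ m = 2.60 μm.
Area A = 1.73 m².
(b) P = εσAT⁴ = 0.976×5.670×10⁻⁸×1.73×(1114)⁴ = 1.47×10⁵ W.

λ_max ≈ 2.60 μm; P ≈ 1.47×10⁵ W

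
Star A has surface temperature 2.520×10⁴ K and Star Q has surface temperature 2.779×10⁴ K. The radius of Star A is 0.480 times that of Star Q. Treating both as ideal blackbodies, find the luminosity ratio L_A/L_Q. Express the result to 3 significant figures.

L ∝ R²T⁴, so L_A/L_Q = (R_A/R_Q)²(T_A/T_Q)⁴ = (0.480)² × (2.520×10⁴/2.779×10⁴)⁴ = 0.2304 × 0.676158 = 0.156.

L_A/L_Q ≈ 0.156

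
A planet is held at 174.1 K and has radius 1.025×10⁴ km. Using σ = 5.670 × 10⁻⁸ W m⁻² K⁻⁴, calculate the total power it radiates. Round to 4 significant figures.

Surface area A = 4πR² = 4π(1.025×10⁷ m)² = 1.32025×10¹⁵ m².
P = σAT⁴ = 5.670×10⁻⁸ × 1.32025×10¹⁵ × (174.1)⁴ = 6.878×10¹⁶ W.

P ≈ 6.878×10¹⁶ W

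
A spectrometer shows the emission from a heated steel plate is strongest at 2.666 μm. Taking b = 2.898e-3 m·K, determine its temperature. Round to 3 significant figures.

T ≈ 1.09×10³ K

Wien's law gives T = b/λ_max = (2.898×10⁻³ m·K)/(2.666×10⁻⁶ m) = 1.09×10³ K.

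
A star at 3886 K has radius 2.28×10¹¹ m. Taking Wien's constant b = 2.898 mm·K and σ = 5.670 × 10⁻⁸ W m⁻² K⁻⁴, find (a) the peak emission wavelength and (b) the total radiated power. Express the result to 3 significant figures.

λ_max ≈ 746 nm; P ≈ 8.45×10³⁰ W

(a) λ_max = b/T = 2.898×10⁻³/3886 = 7.458×10⁻⁷ m = 746 nm.
Surface area A = 4πR² = 4π(2.28×10¹¹ m)² = 6.53250×10²³ m².
(b) P = σAT⁴ = 5.670×10⁻⁸×6.53250×10²³×(3886)⁴ = 8.45×10³⁰ W.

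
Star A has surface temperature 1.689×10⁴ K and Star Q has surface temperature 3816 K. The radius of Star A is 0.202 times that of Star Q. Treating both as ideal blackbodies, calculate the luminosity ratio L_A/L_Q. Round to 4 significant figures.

L ∝ R²T⁴, so L_A/L_Q = (R_A/R_Q)²(T_A/T_Q)⁴ = (0.202)² × (1.689×10⁴/3816)⁴ = 0.040804 × 383.782 = 15.66.

L_A/L_Q ≈ 15.66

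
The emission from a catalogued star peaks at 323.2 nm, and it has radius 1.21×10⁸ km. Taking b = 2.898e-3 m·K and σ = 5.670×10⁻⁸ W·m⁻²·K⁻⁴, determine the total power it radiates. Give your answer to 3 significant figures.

P ≈ 6.74×10³¹ W

Wien's law: T = b/λ_max = 2.898×10⁻³/3.232×10⁻⁷ = 8966.58 K.
Surface area A = 4πR² = 4π(1.21×10¹¹ m)² = 1.83984×10²³ m².
Then P = σAT⁴ = 5.670×10⁻⁸×1.83984×10²³×(8966.58)⁴ = 6.74×10³¹ W.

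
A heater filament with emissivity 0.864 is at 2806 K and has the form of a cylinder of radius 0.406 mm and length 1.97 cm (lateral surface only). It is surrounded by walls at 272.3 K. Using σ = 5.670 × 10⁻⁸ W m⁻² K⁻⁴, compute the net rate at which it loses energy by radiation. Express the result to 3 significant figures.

Net loss ≈ 153 W

Lateral area A = 2πrL = 2π×4.06×10⁻⁴×0.0197 = 5.02542×10⁻⁵ m².
Net radiated power P_net = εσA(T⁴ − T₀⁴) = 0.864×5.670×10⁻⁸×5.02542×10⁻⁵×(2806⁴ − 272.3⁴).
T⁴ − T₀⁴ = 6.19941×10¹³ − 5.49782×10⁹ = 6.19886×10¹³ K⁴, so P_net = 153 W.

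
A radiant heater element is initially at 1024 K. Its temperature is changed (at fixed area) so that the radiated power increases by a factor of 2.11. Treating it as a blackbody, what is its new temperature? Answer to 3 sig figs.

T₂ ≈ 1.23×10³ K

P ∝ T⁴, so T₂/T₁ = (P₂/P₁)^(1/4) = (2.11)^(1/4) = 1.20523.
T₂ = 1024 × 1.20523 = 1.23×10³ K.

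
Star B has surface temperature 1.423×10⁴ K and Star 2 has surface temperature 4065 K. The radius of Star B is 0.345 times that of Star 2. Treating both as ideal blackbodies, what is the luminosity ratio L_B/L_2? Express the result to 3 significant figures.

L ∝ R²T⁴, so L_B/L_2 = (R_B/R_2)²(T_B/T_2)⁴ = (0.345)² × (1.423×10⁴/4065)⁴ = 0.119025 × 150.168 = 17.9.

L_B/L_2 ≈ 17.9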